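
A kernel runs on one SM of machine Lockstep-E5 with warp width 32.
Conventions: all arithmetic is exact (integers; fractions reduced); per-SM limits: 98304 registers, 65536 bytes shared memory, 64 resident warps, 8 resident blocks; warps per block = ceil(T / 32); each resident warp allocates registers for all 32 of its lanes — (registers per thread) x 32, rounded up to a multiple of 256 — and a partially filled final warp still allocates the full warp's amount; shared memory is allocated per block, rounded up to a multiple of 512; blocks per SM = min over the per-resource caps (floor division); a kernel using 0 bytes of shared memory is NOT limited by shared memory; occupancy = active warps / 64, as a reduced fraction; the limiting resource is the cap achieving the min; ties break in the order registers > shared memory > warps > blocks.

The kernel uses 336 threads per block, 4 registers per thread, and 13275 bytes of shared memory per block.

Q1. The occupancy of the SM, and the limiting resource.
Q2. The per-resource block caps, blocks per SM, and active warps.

Answer: occupancy 11/16, limited by shared memory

registers: 34 blocks
shared memory: 4 blocks
warps: 5 blocks
blocks: 8 blocks

Answer: 4 blocks, 44 active warps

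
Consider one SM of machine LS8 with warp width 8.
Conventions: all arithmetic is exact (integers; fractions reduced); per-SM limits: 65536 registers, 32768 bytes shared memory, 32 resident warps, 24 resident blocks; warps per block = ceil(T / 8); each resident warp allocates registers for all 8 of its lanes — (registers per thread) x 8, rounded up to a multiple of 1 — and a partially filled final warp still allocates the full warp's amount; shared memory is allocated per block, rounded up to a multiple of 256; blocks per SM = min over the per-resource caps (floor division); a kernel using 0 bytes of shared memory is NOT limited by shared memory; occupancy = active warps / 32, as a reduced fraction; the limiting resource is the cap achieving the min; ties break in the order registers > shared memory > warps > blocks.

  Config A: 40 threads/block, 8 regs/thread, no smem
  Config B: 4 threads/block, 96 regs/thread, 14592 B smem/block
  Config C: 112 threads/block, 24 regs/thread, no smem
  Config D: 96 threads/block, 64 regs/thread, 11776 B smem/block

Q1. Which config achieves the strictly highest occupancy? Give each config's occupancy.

occupancies: A 15/16, B 1/16, C 7/8, D 3/4

Answer: A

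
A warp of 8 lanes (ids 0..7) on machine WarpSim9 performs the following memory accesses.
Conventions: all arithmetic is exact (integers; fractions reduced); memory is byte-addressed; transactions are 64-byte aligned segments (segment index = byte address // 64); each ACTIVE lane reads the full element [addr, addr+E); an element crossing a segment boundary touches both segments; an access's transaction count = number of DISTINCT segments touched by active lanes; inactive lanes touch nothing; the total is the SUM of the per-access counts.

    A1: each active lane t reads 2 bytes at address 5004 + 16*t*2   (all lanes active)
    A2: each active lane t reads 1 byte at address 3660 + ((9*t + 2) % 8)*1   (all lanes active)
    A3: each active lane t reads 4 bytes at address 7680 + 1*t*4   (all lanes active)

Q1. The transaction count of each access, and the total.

A1: 4 transactions
A2: 1 transaction
A3: 1 transaction

Answer: 4,1,1; total 6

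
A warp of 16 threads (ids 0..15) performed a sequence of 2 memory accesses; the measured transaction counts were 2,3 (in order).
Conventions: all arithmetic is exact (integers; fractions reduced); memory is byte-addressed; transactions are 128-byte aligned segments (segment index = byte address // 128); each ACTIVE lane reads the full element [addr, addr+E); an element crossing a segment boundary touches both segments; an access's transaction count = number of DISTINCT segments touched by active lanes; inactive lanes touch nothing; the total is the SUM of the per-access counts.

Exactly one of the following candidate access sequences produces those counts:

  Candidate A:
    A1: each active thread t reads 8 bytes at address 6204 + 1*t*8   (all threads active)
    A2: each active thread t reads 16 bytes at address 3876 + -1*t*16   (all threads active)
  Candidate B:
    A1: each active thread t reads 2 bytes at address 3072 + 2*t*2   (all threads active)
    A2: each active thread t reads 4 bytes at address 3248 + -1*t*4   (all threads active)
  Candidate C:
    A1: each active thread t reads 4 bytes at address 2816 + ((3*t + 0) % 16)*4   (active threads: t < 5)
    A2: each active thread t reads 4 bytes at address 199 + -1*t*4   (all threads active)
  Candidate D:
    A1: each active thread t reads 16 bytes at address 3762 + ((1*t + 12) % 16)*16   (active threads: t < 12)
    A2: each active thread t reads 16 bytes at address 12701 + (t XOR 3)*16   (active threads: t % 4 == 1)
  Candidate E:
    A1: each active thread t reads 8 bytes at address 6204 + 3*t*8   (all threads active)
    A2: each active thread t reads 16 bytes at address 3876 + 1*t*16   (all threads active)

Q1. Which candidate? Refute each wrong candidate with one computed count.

B: A1 gives 1 transaction, not 2
C: A1 gives 1 transaction, not 2
D: A1 gives 3 transactions, not 2
E: A1 gives 4 transactions, not 2
A: all counts match (2,3)

Answer: A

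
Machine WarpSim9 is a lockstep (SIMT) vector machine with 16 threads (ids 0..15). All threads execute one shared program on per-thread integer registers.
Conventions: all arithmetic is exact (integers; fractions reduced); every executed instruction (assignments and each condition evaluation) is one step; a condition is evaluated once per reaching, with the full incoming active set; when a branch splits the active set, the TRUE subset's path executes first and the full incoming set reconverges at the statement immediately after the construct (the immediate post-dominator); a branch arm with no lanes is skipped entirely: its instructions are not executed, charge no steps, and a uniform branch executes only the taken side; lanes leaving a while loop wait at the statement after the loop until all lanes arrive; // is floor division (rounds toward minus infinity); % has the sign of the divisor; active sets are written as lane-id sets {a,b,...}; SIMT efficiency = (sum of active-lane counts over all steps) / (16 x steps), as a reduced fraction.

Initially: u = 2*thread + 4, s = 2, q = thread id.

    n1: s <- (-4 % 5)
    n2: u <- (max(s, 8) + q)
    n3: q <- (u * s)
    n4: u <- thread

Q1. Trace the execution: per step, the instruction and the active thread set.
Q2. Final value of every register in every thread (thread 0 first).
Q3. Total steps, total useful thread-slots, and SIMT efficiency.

step 0: s <- (-4 % 5)                {0,1,2,3,4,5,6,7,8,9,10,11,12,13,14,15}
step 1: u <- (max(s, 8) + q)         {0,1,2,3,4,5,6,7,8,9,10,11,12,13,14,15}
step 2: q <- (u * s)                 {0,1,2,3,4,5,6,7,8,9,10,11,12,13,14,15}
step 3: u <- thread                  {0,1,2,3,4,5,6,7,8,9,10,11,12,13,14,15}

Answer: 4 steps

u: 0,1,2,3,4,5,6,7,8,9,10,11,12,13,14,15
s: 1,1,1,1,1,1,1,1,1,1,1,1,1,1,1,1
q: 8,9,10,11,12,13,14,15,16,17,18,19,20,21,22,23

steps = 4; useful = 64; efficiency = 64/64 = 1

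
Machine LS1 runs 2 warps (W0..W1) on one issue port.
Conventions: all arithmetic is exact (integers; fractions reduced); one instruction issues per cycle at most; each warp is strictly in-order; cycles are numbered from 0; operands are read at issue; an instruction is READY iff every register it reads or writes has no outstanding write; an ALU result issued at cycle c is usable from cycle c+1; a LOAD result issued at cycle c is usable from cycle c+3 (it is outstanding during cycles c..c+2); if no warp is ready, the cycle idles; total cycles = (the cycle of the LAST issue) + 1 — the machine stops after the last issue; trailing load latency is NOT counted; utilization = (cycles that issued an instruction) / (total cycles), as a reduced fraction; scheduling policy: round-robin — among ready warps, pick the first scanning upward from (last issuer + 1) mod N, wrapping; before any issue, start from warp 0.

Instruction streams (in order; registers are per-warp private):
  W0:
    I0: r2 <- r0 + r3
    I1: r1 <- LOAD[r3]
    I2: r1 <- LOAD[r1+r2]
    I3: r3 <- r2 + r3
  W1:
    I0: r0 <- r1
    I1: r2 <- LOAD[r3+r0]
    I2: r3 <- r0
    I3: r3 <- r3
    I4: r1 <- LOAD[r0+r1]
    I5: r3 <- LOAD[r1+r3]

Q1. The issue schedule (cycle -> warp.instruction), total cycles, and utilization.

cycle 0: W0.I0
cycle 1: W1.I0
cycle 2: W0.I1
cycle 3: W1.I1
cycle 4: W1.I2
cycle 5: W0.I2
cycle 6: W1.I3
cycle 7: W0.I3
cycle 8: W1.I4
cycle 9: idle
cycle 10: idle
cycle 11: W1.I5

Answer: 12 cycles, utilization 5/6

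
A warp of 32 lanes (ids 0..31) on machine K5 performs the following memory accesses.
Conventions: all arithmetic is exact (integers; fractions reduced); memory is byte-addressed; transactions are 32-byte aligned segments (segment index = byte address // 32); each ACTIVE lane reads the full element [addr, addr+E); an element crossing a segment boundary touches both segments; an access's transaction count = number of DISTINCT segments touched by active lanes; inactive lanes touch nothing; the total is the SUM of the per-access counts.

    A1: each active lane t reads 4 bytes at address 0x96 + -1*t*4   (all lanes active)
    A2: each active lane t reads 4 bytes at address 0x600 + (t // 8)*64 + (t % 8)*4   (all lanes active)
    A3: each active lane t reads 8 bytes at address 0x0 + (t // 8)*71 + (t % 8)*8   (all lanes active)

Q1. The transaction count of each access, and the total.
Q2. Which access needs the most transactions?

A1: 5 transactions
A2: 4 transactions
A3: 9 transactions

Answer: 5,4,9; total 18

Answer: A3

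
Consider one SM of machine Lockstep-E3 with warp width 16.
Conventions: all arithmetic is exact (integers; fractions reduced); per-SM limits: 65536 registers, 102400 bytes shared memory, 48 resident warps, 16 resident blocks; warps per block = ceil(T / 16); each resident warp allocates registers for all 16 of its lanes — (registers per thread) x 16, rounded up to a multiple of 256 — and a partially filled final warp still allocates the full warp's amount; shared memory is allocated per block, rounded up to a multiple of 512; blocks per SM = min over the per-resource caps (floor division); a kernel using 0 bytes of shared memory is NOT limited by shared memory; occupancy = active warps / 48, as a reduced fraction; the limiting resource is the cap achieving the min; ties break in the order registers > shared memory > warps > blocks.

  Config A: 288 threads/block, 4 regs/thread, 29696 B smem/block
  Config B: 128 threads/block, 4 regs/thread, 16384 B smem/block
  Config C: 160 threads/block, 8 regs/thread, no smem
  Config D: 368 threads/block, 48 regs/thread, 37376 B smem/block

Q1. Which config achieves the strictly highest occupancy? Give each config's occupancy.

occupancies: A 3/4, B 1, C 5/6, D 23/24

Answer: B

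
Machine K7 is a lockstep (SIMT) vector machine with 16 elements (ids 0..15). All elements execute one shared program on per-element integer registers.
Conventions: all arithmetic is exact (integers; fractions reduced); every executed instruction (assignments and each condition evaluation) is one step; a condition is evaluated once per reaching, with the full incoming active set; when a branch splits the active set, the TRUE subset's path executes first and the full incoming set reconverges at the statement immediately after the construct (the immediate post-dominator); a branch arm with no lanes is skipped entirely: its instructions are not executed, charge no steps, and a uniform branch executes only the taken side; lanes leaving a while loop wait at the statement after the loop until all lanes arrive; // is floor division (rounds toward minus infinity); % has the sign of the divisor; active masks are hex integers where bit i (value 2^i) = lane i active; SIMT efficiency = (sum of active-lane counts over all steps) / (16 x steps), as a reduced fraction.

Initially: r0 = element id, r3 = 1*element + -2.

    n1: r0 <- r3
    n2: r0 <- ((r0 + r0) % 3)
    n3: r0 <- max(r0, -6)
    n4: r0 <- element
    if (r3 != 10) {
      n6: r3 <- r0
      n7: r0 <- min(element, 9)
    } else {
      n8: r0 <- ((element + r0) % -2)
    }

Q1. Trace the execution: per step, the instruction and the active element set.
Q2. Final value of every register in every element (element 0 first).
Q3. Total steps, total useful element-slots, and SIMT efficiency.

step 0: r0 <- r3                     0xffff
step 1: r0 <- ((r0 + r0) % 3)        0xffff
step 2: r0 <- max(r0, -6)            0xffff
step 3: r0 <- element                0xffff
step 4: eval (r3 != 10)              0xffff
step 5: r3 <- r0                     0xefff
step 6: r0 <- min(element, 9)        0xefff
step 7: r0 <- ((element + r0) % -2)  0x1000

Answer: 8 steps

r0: 0,1,2,3,4,5,6,7,8,9,9,9,0,9,9,9
r3: 0,1,2,3,4,5,6,7,8,9,10,11,10,13,14,15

steps = 8; useful = 111; efficiency = 111/128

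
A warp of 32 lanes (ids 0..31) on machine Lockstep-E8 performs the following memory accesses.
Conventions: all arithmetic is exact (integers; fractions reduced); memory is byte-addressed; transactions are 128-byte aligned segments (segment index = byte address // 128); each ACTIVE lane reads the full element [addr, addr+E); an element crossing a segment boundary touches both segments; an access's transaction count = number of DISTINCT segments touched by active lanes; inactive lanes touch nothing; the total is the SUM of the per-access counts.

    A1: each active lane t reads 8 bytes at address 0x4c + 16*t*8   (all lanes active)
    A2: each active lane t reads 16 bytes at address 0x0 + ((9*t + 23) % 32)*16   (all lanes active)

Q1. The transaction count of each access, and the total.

A1: 32 transactions
A2: 4 transactions

Answer: 32,4; total 36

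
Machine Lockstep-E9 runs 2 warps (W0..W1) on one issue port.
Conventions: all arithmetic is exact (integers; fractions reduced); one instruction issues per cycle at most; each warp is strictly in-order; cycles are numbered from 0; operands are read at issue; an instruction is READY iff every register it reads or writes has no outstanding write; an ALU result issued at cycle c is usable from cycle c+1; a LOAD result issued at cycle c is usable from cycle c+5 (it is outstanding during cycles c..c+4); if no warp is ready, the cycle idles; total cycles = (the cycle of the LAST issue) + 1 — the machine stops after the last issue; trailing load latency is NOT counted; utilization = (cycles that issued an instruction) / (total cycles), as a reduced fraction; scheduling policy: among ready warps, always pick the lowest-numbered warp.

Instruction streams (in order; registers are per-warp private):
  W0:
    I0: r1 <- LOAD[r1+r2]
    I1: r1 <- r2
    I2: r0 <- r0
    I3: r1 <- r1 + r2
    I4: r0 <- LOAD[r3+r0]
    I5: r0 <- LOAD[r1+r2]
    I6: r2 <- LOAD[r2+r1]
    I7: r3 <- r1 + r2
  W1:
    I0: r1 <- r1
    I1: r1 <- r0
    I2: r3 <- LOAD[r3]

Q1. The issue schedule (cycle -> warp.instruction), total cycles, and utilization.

cycle 0: W0.I0
cycle 1: W1.I0
cycle 2: W1.I1
cycle 3: W1.I2
cycle 4: idle
cycle 5: W0.I1
cycle 6: W0.I2
cycle 7: W0.I3
cycle 8: W0.I4
cycle 9: idle
cycle 10: idle
cycle 11: idle
cycle 12: idle
cycle 13: W0.I5
cycle 14: W0.I6
cycle 15: idle
cycle 16: idle
cycle 17: idle
cycle 18: idle
cycle 19: W0.I7

Answer: 20 cycles, utilization 11/20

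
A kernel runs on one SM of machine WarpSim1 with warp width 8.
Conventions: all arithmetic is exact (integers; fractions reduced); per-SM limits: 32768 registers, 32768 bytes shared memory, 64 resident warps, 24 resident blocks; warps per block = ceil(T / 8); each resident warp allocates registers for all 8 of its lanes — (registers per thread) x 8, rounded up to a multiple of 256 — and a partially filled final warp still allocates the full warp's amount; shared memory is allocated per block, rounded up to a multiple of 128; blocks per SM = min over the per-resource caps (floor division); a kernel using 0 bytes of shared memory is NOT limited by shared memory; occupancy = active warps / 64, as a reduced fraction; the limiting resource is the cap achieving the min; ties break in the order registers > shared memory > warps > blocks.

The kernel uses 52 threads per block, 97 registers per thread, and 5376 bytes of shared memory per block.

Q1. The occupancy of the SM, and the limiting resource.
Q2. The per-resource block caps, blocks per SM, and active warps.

Answer: occupancy 7/16, limited by registers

registers: 4 blocks
shared memory: 6 blocks
warps: 9 blocks
blocks: 24 blocks

Answer: 4 blocks, 28 active warps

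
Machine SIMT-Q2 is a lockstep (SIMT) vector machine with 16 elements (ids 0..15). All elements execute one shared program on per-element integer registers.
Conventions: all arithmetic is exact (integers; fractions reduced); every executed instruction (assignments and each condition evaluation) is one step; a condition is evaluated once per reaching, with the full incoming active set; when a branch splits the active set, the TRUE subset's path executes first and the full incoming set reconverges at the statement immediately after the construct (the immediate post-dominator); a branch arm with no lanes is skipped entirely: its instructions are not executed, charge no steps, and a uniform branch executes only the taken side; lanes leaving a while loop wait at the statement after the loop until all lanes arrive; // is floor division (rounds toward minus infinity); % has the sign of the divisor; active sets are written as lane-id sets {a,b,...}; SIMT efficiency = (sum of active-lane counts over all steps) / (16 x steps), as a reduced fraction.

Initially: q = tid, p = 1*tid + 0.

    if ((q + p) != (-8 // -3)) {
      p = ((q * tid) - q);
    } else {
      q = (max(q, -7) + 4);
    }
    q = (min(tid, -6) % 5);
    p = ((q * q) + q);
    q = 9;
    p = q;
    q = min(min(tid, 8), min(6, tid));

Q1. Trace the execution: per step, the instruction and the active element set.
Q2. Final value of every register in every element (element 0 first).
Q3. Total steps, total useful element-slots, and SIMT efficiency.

step 0: eval ((q + p) != (-8 // -3)) {0,1,2,3,4,5,6,7,8,9,10,11,12,13,14,15}
step 1: p <- ((q * tid) - q)         {0,2,3,4,5,6,7,8,9,10,11,12,13,14,15}
step 2: q <- (max(q, -7) + 4)        {1}
step 3: q <- (min(tid, -6) % 5)      {0,1,2,3,4,5,6,7,8,9,10,11,12,13,14,15}
step 4: p <- ((q * q) + q)           {0,1,2,3,4,5,6,7,8,9,10,11,12,13,14,15}
step 5: q <- 9                       {0,1,2,3,4,5,6,7,8,9,10,11,12,13,14,15}
step 6: p <- q                       {0,1,2,3,4,5,6,7,8,9,10,11,12,13,14,15}
step 7: q <- min(min(tid, 8), min(6, tid)) {0,1,2,3,4,5,6,7,8,9,10,11,12,13,14,15}

Answer: 8 steps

q: 0,1,2,3,4,5,6,6,6,6,6,6,6,6,6,6
p: 9,9,9,9,9,9,9,9,9,9,9,9,9,9,9,9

steps = 8; useful = 112; efficiency = 112/128 = 7/8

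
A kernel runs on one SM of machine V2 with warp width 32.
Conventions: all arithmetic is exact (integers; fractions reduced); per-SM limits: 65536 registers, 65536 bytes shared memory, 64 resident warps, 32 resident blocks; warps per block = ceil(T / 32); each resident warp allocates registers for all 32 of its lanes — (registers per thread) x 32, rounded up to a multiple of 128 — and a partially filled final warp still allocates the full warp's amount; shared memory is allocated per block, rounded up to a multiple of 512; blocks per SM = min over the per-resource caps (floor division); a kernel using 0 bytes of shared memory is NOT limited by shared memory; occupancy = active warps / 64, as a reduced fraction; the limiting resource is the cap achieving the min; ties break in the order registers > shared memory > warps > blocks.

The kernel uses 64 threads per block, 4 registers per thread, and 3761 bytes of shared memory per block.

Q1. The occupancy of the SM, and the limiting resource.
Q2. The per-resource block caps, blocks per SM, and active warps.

Answer: occupancy 1/2, limited by shared memory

registers: 256 blocks
shared memory: 16 blocks
warps: 32 blocks
blocks: 32 blocks

Answer: 16 blocks, 32 active warps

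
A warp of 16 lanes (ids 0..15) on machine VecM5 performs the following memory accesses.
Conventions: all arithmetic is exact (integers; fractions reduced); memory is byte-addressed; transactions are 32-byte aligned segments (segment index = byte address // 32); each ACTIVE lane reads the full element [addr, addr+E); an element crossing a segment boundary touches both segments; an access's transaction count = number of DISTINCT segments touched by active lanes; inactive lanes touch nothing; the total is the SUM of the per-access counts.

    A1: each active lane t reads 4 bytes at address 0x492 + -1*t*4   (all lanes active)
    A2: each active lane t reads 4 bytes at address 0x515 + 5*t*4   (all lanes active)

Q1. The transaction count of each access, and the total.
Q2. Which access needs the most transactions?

A1: 3 transactions
A2: 11 transactions

Answer: 3,11; total 14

Answer: A2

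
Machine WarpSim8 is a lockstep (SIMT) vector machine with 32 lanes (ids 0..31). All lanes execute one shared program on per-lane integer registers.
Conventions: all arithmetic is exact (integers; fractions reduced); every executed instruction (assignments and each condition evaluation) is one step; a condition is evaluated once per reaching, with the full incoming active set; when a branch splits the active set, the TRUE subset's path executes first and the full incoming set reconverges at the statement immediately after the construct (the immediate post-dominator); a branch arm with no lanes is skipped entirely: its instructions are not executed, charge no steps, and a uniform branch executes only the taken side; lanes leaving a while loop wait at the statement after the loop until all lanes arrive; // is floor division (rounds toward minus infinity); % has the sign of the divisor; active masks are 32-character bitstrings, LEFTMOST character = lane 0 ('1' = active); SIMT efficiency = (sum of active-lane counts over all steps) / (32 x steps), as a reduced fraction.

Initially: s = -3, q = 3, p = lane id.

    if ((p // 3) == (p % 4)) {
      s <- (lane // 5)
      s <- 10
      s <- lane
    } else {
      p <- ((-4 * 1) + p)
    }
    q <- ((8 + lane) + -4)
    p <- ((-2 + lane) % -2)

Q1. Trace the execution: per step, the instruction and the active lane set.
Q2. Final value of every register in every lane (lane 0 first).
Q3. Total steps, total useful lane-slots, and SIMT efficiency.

step 0: eval ((p // 3) == (p % 4))   11111111111111111111111111111111
step 1: s <- (lane // 5)             10000110000100000000000000000000
step 2: s <- 10                      10000110000100000000000000000000
step 3: s <- lane                    10000110000100000000000000000000
step 4: p <- ((-4 * 1) + p)          01111001111011111111111111111111
step 5: q <- ((8 + lane) + -4)       11111111111111111111111111111111
step 6: p <- ((-2 + lane) % -2)      11111111111111111111111111111111

Answer: 7 steps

s: 0,-3,-3,-3,-3,5,6,-3,-3,-3,-3,11,-3,-3,-3,-3,-3,-3,-3,-3,-3,-3,-3,-3,-3,-3,-3,-3,-3,-3,-3,-3
q: 4,5,6,7,8,9,10,11,12,13,14,15,16,17,18,19,20,21,22,23,24,25,26,27,28,29,30,31,32,33,34,35
p: 0,-1,0,-1,0,-1,0,-1,0,-1,0,-1,0,-1,0,-1,0,-1,0,-1,0,-1,0,-1,0,-1,0,-1,0,-1,0,-1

steps = 7; useful = 136; efficiency = 136/224 = 17/28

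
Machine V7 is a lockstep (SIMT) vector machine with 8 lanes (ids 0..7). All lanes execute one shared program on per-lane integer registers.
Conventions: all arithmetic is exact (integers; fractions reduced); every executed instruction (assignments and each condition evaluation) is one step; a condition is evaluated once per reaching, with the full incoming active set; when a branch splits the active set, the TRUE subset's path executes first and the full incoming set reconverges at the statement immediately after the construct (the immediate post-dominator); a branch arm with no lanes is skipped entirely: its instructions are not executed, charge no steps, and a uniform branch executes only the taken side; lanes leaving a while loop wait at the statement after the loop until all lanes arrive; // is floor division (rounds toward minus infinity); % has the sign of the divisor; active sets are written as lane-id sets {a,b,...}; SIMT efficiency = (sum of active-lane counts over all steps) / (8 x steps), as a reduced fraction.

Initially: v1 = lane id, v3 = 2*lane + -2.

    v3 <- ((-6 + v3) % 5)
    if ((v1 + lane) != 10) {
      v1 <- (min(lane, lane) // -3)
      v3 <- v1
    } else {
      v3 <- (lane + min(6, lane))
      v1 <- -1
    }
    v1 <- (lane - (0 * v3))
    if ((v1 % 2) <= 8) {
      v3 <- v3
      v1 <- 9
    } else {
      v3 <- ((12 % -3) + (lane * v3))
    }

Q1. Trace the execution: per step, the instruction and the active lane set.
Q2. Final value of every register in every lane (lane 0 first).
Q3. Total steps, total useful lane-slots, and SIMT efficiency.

step 0: v3 <- ((-6 + v3) % 5)        {0,1,2,3,4,5,6,7}
step 1: eval ((v1 + lane) != 10)     {0,1,2,3,4,5,6,7}
step 2: v1 <- (min(lane, lane) // -3) {0,1,2,3,4,6,7}
step 3: v3 <- v1                     {0,1,2,3,4,6,7}
step 4: v3 <- (lane + min(6, lane))  {5}
step 5: v1 <- -1                     {5}
step 6: v1 <- (lane - (0 * v3))      {0,1,2,3,4,5,6,7}
step 7: eval ((v1 % 2) <= 8)         {0,1,2,3,4,5,6,7}
step 8: v3 <- v3                     {0,1,2,3,4,5,6,7}
step 9: v1 <- 9                      {0,1,2,3,4,5,6,7}

Answer: 10 steps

v1: 9,9,9,9,9,9,9,9
v3: 0,-1,-1,-1,-2,10,-2,-3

steps = 10; useful = 64; efficiency = 64/80 = 4/5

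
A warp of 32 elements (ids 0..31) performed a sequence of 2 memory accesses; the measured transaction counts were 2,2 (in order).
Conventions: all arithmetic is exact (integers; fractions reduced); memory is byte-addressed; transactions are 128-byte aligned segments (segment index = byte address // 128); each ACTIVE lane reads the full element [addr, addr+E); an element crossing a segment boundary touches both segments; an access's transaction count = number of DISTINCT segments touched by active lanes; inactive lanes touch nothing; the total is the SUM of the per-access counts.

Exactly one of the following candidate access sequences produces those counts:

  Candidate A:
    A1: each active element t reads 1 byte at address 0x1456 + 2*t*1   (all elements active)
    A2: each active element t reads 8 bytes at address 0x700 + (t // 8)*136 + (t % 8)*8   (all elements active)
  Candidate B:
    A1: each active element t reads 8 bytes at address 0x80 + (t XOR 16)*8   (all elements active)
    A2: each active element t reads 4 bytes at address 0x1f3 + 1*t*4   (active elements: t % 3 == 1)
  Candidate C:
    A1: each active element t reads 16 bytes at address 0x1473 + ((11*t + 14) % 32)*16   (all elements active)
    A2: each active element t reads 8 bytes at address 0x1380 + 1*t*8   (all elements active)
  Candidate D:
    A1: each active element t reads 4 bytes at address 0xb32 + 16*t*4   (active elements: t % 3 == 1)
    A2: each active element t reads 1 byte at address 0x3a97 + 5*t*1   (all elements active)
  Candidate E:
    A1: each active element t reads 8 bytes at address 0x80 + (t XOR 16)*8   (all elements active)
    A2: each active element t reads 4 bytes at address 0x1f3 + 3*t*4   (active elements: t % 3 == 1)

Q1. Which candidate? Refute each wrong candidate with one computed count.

A: A2 gives 4 transactions, not 2
C: A1 gives 5 transactions, not 2
D: A1 gives 11 transactions, not 2
E: A2 gives 4 transactions, not 2
B: all counts match (2,2)

Answer: B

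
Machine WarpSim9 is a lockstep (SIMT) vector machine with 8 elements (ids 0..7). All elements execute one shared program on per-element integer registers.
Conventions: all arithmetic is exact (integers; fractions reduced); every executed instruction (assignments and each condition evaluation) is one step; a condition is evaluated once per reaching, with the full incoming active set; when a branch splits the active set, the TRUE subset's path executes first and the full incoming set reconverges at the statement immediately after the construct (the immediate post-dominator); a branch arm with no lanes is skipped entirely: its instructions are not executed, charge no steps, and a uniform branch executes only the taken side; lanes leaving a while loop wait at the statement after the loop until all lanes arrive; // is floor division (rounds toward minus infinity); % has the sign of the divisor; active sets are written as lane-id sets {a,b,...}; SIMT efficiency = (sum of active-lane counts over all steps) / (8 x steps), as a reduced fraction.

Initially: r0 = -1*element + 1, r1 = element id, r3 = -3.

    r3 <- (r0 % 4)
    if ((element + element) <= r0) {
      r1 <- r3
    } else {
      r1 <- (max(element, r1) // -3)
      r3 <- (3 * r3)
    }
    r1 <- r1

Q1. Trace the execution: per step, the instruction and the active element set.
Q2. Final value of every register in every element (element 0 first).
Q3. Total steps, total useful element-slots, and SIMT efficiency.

step 0: r3 <- (r0 % 4)               {0,1,2,3,4,5,6,7}
step 1: eval ((element + element) <= r0) {0,1,2,3,4,5,6,7}
step 2: r1 <- r3                     {0}
step 3: r1 <- (max(element, r1) // -3) {1,2,3,4,5,6,7}
step 4: r3 <- (3 * r3)               {1,2,3,4,5,6,7}
step 5: r1 <- r1                     {0,1,2,3,4,5,6,7}

Answer: 6 steps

r0: 1,0,-1,-2,-3,-4,-5,-6
r1: 1,-1,-1,-1,-2,-2,-2,-3
r3: 1,0,9,6,3,0,9,6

steps = 6; useful = 39; efficiency = 39/48 = 13/16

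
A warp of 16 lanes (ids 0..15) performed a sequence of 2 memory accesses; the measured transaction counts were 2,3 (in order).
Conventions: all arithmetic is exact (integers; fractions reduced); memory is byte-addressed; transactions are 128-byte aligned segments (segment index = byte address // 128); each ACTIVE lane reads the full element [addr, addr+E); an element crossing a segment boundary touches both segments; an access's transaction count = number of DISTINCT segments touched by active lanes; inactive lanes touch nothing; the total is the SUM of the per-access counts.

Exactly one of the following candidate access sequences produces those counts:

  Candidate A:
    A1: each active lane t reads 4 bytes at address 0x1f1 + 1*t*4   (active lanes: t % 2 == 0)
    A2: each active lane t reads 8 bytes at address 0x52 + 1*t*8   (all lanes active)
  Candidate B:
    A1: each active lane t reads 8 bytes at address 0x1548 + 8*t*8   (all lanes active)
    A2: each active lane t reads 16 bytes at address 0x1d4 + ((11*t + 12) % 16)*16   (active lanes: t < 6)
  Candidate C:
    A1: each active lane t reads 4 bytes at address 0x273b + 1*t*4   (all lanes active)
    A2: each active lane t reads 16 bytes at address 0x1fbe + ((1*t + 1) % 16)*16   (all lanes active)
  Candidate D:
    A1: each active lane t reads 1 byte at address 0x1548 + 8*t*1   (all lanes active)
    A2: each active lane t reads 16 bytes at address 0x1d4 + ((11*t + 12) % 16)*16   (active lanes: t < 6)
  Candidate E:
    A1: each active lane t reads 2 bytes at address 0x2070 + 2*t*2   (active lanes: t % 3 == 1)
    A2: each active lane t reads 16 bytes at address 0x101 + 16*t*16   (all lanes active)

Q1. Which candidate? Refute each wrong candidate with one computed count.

A: A2 gives 2 transactions, not 3
B: A1 gives 9 transactions, not 2
C: A1 gives 1 transaction, not 2
E: A2 gives 16 transactions, not 3
D: all counts match (2,3)

Answer: D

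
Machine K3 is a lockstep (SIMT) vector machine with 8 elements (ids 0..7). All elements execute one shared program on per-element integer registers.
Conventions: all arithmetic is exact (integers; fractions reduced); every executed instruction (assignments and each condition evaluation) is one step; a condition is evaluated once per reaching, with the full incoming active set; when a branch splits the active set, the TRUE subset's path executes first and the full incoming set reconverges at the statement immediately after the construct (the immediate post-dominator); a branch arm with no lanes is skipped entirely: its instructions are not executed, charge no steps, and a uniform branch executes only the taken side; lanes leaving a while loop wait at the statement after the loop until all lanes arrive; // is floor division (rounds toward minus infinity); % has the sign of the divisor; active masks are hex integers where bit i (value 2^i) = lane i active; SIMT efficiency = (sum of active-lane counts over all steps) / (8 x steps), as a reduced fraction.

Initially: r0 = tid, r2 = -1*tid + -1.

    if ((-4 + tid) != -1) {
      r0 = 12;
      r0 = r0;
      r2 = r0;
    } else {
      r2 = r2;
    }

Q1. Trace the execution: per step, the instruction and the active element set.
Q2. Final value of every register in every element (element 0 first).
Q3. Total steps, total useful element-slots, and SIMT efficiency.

step 0: eval ((-4 + tid) != -1)      0xff
step 1: r0 <- 12                     0xf7
step 2: r0 <- r0                     0xf7
step 3: r2 <- r0                     0xf7
step 4: r2 <- r2                     0x08

Answer: 5 steps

r0: 12,12,12,3,12,12,12,12
r2: 12,12,12,-4,12,12,12,12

steps = 5; useful = 30; efficiency = 30/40 = 3/4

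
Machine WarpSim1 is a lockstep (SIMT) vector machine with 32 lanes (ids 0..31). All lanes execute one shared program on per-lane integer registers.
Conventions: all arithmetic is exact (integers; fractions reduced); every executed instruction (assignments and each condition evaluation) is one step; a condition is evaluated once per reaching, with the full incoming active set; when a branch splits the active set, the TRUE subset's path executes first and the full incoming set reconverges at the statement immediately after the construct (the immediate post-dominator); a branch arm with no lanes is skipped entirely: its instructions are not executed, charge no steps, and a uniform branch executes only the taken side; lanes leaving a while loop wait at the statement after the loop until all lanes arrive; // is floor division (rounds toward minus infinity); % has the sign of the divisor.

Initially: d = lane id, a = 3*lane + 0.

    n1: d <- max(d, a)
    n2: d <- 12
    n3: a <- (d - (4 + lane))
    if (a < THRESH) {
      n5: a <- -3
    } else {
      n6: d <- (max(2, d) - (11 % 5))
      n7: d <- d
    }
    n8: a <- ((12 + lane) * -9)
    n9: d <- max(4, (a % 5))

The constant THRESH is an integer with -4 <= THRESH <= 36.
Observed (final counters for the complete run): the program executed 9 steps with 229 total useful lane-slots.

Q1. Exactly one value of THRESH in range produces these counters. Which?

Answer: THRESH = 4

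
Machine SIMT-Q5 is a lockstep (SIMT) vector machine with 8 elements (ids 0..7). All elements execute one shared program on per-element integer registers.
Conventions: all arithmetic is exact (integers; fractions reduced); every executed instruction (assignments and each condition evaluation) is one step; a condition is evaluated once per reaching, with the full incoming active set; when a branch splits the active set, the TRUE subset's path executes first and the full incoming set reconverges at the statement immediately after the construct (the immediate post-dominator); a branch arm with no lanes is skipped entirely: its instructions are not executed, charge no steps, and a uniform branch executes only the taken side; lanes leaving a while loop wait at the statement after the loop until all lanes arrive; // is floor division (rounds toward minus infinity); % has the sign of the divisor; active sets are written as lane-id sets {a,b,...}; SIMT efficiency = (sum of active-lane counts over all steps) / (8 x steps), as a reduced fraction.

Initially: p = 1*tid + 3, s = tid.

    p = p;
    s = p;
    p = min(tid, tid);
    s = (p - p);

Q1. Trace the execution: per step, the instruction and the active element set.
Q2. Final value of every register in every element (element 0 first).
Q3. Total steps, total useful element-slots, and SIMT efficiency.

step 0: p <- p                       {0,1,2,3,4,5,6,7}
step 1: s <- p                       {0,1,2,3,4,5,6,7}
step 2: p <- min(tid, tid)           {0,1,2,3,4,5,6,7}
step 3: s <- (p - p)                 {0,1,2,3,4,5,6,7}

Answer: 4 steps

p: 0,1,2,3,4,5,6,7
s: 0,0,0,0,0,0,0,0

steps = 4; useful = 32; efficiency = 32/32 = 1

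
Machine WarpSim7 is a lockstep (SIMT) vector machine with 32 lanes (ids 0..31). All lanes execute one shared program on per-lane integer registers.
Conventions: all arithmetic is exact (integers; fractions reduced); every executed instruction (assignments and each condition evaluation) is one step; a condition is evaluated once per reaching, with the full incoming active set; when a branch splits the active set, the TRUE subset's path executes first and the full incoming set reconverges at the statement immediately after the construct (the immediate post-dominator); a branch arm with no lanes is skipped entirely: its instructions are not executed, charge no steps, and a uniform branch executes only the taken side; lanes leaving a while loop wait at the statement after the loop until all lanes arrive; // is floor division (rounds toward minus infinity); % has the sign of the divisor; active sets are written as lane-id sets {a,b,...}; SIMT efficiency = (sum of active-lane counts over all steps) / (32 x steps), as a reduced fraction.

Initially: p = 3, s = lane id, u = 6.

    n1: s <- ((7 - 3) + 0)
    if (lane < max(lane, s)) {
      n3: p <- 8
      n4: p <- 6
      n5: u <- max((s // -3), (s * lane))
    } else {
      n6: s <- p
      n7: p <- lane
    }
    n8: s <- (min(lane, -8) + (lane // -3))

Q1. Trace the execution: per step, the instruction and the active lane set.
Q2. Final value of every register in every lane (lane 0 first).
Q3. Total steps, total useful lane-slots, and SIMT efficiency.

step 0: s <- ((7 - 3) + 0)           {0,1,2,3,4,5,6,7,8,9,10,11,12,13,14,15,16,17,18,19,20,21,22,23,24,25,26,27,28,29,30,31}
step 1: eval (lane < max(lane, s))   {0,1,2,3,4,5,6,7,8,9,10,11,12,13,14,15,16,17,18,19,20,21,22,23,24,25,26,27,28,29,30,31}
step 2: p <- 8                       {0,1,2,3}
step 3: p <- 6                       {0,1,2,3}
step 4: u <- max((s // -3), (s * lane)) {0,1,2,3}
step 5: s <- p                       {4,5,6,7,8,9,10,11,12,13,14,15,16,17,18,19,20,21,22,23,24,25,26,27,28,29,30,31}
step 6: p <- lane                    {4,5,6,7,8,9,10,11,12,13,14,15,16,17,18,19,20,21,22,23,24,25,26,27,28,29,30,31}
step 7: s <- (min(lane, -8) + (lane // -3)) {0,1,2,3,4,5,6,7,8,9,10,11,12,13,14,15,16,17,18,19,20,21,22,23,24,25,26,27,28,29,30,31}

Answer: 8 steps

p: 6,6,6,6,4,5,6,7,8,9,10,11,12,13,14,15,16,17,18,19,20,21,22,23,24,25,26,27,28,29,30,31
s: -8,-9,-9,-9,-10,-10,-10,-11,-11,-11,-12,-12,-12,-13,-13,-13,-14,-14,-14,-15,-15,-15,-16,-16,-16,-17,-17,-17,-18,-18,-18,-19
u: 0,4,8,12,6,6,6,6,6,6,6,6,6,6,6,6,6,6,6,6,6,6,6,6,6,6,6,6,6,6,6,6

steps = 8; useful = 164; efficiency = 164/256 = 41/64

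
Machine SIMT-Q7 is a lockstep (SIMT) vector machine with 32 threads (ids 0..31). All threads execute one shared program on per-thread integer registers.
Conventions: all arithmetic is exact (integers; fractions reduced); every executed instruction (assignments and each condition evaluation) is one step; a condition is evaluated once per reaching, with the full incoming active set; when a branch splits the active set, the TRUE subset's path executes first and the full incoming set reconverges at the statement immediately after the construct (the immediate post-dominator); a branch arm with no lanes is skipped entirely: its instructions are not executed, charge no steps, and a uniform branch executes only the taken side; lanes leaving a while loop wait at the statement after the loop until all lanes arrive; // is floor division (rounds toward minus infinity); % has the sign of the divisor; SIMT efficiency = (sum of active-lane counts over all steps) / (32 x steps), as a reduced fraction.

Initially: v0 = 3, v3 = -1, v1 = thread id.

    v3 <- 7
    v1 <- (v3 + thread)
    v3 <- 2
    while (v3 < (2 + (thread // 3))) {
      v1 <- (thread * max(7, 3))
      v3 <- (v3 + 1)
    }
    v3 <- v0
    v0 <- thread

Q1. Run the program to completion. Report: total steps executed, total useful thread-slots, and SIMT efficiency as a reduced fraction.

Answer: 36 steps, 657 useful, 73/128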